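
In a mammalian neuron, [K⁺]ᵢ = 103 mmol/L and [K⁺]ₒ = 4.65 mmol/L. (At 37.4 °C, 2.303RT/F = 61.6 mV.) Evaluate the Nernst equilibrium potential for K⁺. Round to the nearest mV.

E = (61.6/z) · log₁₀([K⁺]_out/[K⁺]_in) with z = +1.
= (61.6/1) · log₁₀(4.65/103) = 61.60 · log₁₀(0.04515)
= 61.60 · (-1.3454) = -82.88 mV

-83 mV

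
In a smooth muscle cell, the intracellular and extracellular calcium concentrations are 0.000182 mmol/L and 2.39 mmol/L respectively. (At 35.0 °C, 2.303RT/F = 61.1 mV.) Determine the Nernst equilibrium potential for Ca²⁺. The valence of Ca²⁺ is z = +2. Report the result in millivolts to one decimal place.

E = (61.1/z) · log₁₀([Ca²⁺]_out/[Ca²⁺]_in) with z = +2.
= (61.1/2) · log₁₀(2.39/0.000182) = 30.55 · log₁₀(1.313e+04)
= 30.55 · (4.1183) = 125.81 mV

125.8 mV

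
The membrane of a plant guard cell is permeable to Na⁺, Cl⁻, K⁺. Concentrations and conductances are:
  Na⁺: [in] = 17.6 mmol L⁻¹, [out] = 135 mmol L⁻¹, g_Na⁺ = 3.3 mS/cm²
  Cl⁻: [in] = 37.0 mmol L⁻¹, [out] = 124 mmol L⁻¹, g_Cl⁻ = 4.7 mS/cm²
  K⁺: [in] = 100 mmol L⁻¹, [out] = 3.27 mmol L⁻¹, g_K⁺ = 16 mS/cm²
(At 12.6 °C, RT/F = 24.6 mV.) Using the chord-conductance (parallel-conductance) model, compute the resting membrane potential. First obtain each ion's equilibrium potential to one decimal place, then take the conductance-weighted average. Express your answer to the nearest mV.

-55 mV

E_Na⁺ = (24.6/1)·ln(135/17.6) = 50.1 mV
E_Cl⁻ = (24.6/-1)·ln(124/37.0) = -29.8 mV
E_K⁺ = (24.6/1)·ln(3.27/100) = -84.1 mV
Vm = (Σ gᵢEᵢ)/(Σ gᵢ) = (3.3·50.1 + 4.7·-29.8 + 16·-84.1) / (3.3 + 4.7 + 16)
= -1320.33 / 24 = -55.01 mV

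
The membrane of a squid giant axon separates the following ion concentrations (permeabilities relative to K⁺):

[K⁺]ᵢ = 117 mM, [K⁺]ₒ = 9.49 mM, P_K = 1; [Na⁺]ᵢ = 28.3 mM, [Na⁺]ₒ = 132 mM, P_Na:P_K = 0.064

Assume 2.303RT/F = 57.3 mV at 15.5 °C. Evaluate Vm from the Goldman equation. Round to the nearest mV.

Vm = 57.3 · log₁₀[(Σ P·[cation]ₒ + Σ P·[anion]ᵢ) / (Σ P·[cation]ᵢ + Σ P·[anion]ₒ)]
Numerator = 1×9.49 + 0.064×132 = 17.94
Denominator = 1×117 + 0.064×28.3 = 118.8
Vm = 57.3 · log₁₀(0.15098) = 57.3 × (-0.8211) = -47.05 mV

-47 mV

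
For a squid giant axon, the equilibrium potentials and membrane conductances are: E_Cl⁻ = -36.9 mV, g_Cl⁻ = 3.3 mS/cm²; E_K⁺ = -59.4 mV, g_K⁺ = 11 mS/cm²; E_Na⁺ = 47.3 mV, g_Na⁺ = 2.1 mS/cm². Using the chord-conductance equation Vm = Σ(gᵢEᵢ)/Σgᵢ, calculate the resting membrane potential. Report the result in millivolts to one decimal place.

Σ gᵢEᵢ = 3.3·(-36.9) + 11·(-59.4) + 2.1·(47.3) = -675.84
Σ gᵢ = 3.3 + 11 + 2.1 = 16.4
Vm = -675.84 / 16.4 = -41.21 mV

-41.2 mV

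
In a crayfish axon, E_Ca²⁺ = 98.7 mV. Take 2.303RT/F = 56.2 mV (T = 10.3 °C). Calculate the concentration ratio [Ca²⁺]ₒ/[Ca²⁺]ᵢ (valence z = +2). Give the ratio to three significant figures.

3250

log₁₀([out]/[in]) = E·z/(56.2) = 98.7 × 2 / 56.2 = 3.5125
[out]/[in] = 10^(3.5125) = 3254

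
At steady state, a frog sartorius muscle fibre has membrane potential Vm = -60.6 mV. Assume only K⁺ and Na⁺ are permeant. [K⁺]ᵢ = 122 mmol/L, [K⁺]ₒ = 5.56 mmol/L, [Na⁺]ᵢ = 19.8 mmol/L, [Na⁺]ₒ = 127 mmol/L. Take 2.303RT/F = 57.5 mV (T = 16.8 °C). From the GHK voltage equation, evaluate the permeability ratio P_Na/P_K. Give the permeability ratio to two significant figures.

Let α = P_Na/P_K. GHK: Vm = 57.5·log₁₀[(Kₒ + α·Naₒ)/(Kᵢ + α·Naᵢ)].
10^(Vm/57.5) = 10^(-60.6/57.5) = 0.088326
So 0.088326·(Kᵢ + α·Naᵢ) = Kₒ + α·Naₒ → α = (0.088326·122.0 − 5.56) / (127.0 − 0.088326·19.8)
α = (10.78 − 5.56) / (127.0 − 1.749) = 5.216/125.3 = 0.04164

0.042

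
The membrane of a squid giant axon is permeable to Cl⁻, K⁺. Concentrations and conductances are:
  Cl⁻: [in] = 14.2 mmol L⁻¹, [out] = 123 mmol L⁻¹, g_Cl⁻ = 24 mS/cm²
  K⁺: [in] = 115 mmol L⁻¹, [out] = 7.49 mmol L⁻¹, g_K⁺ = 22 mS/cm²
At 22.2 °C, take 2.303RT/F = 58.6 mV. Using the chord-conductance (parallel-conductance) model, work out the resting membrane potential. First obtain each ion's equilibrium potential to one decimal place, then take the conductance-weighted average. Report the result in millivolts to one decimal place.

-61.9 mV

E_Cl⁻ = (58.6/-1)·log₁₀(123/14.2) = -54.9 mV
E_K⁺ = (58.6/1)·log₁₀(7.49/115) = -69.5 mV
Vm = (Σ gᵢEᵢ)/(Σ gᵢ) = (24·-54.9 + 22·-69.5) / (24 + 22)
= -2846.60 / 46 = -61.88 mV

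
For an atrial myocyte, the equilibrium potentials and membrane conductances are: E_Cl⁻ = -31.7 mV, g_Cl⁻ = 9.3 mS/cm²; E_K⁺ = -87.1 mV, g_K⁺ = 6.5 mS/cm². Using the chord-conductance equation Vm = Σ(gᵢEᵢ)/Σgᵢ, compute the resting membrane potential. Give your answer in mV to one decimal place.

Σ gᵢEᵢ = 9.3·(-31.7) + 6.5·(-87.1) = -860.96
Σ gᵢ = 9.3 + 6.5 = 15.8
Vm = -860.96 / 15.8 = -54.49 mV

-54.5 mV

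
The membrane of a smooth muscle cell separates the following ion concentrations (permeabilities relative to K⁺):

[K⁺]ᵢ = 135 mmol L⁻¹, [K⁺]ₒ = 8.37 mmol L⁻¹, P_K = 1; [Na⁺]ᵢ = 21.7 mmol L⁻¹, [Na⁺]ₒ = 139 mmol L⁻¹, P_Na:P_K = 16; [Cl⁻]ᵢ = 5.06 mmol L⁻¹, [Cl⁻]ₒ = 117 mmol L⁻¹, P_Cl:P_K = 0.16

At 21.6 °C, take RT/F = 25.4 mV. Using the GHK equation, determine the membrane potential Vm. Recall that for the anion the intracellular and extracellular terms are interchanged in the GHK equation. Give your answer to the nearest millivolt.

Vm = 25.4 · ln[(Σ P·[cation]ₒ + Σ P·[anion]ᵢ) / (Σ P·[cation]ᵢ + Σ P·[anion]ₒ)]
Numerator = 1×8.37 + 16×139 + 0.16×5.06 = 2233
Denominator = 1×135 + 16×21.7 + 0.16×117 = 500.9
Vm = 25.4 · ln(4.4582) = 25.4 × (1.4947) = 37.97 mV

38 mV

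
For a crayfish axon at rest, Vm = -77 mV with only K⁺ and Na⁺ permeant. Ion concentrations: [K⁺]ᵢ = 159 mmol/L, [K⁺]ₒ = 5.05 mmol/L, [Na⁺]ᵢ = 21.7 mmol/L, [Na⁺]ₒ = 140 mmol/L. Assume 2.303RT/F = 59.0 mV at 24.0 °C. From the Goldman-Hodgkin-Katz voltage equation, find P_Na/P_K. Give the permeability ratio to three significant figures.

0.0203

Let α = P_Na/P_K. GHK: Vm = 59.0·log₁₀[(Kₒ + α·Naₒ)/(Kᵢ + α·Naᵢ)].
10^(Vm/59.0) = 10^(-77.0/59.0) = 0.049535
So 0.049535·(Kᵢ + α·Naᵢ) = Kₒ + α·Naₒ → α = (0.049535·159.0 − 5.05) / (140.0 − 0.049535·21.7)
α = (7.876 − 5.05) / (140.0 − 1.075) = 2.826/138.9 = 0.02034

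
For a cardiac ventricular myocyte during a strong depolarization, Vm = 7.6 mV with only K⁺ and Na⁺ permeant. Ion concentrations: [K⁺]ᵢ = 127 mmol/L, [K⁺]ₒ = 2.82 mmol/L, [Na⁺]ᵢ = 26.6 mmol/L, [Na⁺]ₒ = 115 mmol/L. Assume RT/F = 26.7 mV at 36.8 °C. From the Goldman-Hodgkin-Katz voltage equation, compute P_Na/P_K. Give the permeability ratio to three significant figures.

Let α = P_Na/P_K. GHK: Vm = 26.7·ln[(Kₒ + α·Naₒ)/(Kᵢ + α·Naᵢ)].
e^(Vm/26.7) = e^(7.6/26.7) = 1.3293
So 1.3293·(Kᵢ + α·Naᵢ) = Kₒ + α·Naₒ → α = (1.3293·127.0 − 2.82) / (115.0 − 1.3293·26.6)
α = (168.8 − 2.82) / (115.0 − 35.36) = 166/79.64 = 2.084

2.08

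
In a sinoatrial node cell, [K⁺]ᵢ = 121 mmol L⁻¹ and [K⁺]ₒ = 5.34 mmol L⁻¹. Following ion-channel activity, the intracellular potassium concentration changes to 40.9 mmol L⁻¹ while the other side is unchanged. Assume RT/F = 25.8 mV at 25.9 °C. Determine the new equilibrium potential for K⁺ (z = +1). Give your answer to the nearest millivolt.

After the shift: [K⁺]_out = 5.34, [K⁺]_in = 40.9 mmol L⁻¹.
E_new = (25.8/1)·ln(5.34/40.9) = 25.80 · (-2.0359) = -52.53 mV

-53 mV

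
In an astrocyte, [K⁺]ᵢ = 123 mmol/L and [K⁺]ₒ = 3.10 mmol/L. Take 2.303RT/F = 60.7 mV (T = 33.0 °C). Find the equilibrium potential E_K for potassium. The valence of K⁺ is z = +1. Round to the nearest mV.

E = (60.7/z) · log₁₀([K⁺]_out/[K⁺]_in) with z = +1.
= (60.7/1) · log₁₀(3.10/123) = 60.70 · log₁₀(0.0252)
= 60.70 · (-1.5985) = -97.03 mV

-97 mV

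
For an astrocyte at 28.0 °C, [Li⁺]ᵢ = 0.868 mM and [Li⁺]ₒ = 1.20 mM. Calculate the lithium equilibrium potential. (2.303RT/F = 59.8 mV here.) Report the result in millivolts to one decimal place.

8.4 mV

E = (59.8/z) · log₁₀([Li⁺]_out/[Li⁺]_in) with z = +1.
= (59.8/1) · log₁₀(1.20/0.868) = 59.80 · log₁₀(1.382)
= 59.80 · (0.1407) = 8.41 mV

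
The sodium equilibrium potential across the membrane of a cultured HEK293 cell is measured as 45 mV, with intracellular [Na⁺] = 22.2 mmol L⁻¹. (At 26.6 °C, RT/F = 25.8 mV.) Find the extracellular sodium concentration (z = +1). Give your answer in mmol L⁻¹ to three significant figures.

127 mmol L⁻¹

Nernst: E = (25.8/1) · ln([out]/[in]), so ln([out]/[in]) = 45.0 × 1 / 25.8 = 1.7442.
[out]/[in] = e^(1.7442) = 5.721.
[out] = 5.721 × 22.2 = 127 mmol L⁻¹.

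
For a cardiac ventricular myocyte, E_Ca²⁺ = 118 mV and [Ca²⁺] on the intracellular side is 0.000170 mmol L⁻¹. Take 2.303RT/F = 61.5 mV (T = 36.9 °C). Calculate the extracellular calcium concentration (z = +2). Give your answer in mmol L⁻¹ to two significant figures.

1.2 mmol L⁻¹

Nernst: E = (61.5/2) · log₁₀([out]/[in]), so log₁₀([out]/[in]) = 118.0 × 2 / 61.5 = 3.8374.
[out]/[in] = 10^(3.8374) = 6877.
[out] = 6877 × 0.000170 = 1.169 mmol L⁻¹.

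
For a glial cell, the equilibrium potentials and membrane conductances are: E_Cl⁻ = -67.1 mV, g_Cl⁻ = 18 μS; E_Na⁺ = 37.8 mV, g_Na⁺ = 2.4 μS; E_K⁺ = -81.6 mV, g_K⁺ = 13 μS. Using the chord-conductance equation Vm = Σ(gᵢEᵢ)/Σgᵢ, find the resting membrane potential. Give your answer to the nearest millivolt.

-65 mV

Σ gᵢEᵢ = 18·(-67.1) + 2.4·(37.8) + 13·(-81.6) = -2177.88
Σ gᵢ = 18 + 2.4 + 13 = 33.4
Vm = -2177.88 / 33.4 = -65.21 mV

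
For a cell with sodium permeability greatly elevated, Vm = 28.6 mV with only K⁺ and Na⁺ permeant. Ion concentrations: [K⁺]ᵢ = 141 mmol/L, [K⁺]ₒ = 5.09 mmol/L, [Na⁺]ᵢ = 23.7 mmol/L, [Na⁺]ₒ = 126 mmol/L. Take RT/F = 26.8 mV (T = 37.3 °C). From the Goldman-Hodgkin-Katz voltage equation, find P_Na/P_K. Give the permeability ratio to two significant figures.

Let α = P_Na/P_K. GHK: Vm = 26.8·ln[(Kₒ + α·Naₒ)/(Kᵢ + α·Naᵢ)].
e^(Vm/26.8) = e^(28.6/26.8) = 2.9071
So 2.9071·(Kᵢ + α·Naᵢ) = Kₒ + α·Naₒ → α = (2.9071·141.0 − 5.09) / (126.0 − 2.9071·23.7)
α = (409.9 − 5.09) / (126.0 − 68.9) = 404.8/57.1 = 7.089

7.1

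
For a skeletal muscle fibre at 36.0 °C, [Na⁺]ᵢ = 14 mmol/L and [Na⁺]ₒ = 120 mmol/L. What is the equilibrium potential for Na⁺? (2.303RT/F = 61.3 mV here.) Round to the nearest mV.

57 mV

E = (61.3/z) · log₁₀([Na⁺]_out/[Na⁺]_in) with z = +1.
= (61.3/1) · log₁₀(120/14) = 61.30 · log₁₀(8.571)
= 61.30 · (0.9331) = 57.20 mV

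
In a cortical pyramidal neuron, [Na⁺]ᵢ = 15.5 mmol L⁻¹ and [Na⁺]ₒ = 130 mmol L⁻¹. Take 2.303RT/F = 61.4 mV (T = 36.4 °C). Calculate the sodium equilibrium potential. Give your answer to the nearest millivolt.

57 mV

E = (61.4/z) · log₁₀([Na⁺]_out/[Na⁺]_in) with z = +1.
= (61.4/1) · log₁₀(130/15.5) = 61.40 · log₁₀(8.387)
= 61.40 · (0.9236) = 56.71 mV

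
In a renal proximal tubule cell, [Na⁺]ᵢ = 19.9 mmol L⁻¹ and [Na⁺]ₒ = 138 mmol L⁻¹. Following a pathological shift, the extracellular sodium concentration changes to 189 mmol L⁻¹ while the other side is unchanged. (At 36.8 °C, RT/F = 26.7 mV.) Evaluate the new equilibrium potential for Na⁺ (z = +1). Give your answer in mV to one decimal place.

After the shift: [Na⁺]_out = 189, [Na⁺]_in = 19.9 mmol L⁻¹.
E_new = (26.7/1)·ln(189/19.9) = 26.70 · (2.2510) = 60.10 mV

60.1 mV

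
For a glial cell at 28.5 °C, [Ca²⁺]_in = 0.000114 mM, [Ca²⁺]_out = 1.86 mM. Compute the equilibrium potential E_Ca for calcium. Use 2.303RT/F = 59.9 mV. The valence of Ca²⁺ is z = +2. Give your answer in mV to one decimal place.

E = (59.9/z) · log₁₀([Ca²⁺]_out/[Ca²⁺]_in) with z = +2.
= (59.9/2) · log₁₀(1.86/0.000114) = 29.95 · log₁₀(1.632e+04)
= 29.95 · (4.2126) = 126.17 mV

126.2 mV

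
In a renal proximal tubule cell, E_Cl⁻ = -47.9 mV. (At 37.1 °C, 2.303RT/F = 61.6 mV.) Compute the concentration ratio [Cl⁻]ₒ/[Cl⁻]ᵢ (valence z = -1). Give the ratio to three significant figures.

5.99

log₁₀([out]/[in]) = E·z/(61.6) = -47.9 × -1 / 61.6 = 0.7776
[out]/[in] = 10^(0.7776) = 5.992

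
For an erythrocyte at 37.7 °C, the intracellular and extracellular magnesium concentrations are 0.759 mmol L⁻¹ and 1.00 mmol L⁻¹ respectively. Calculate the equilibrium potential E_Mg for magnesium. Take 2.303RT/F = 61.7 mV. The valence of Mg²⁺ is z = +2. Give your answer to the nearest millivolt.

E = (61.7/z) · log₁₀([Mg²⁺]_out/[Mg²⁺]_in) with z = +2.
= (61.7/2) · log₁₀(1.00/0.759) = 30.85 · log₁₀(1.318)
= 30.85 · (0.1198) = 3.69 mV

4 mV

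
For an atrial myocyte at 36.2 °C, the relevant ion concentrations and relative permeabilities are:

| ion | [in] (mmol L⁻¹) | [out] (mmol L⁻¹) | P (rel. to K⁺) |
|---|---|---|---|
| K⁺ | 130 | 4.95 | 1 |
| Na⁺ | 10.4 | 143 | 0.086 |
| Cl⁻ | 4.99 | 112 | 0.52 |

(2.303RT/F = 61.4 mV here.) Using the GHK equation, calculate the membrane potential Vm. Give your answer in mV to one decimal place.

Vm = 61.4 · log₁₀[(Σ P·[cation]ₒ + Σ P·[anion]ᵢ) / (Σ P·[cation]ᵢ + Σ P·[anion]ₒ)]
Numerator = 1×4.95 + 0.086×143 + 0.52×4.99 = 19.84
Denominator = 1×130 + 0.086×10.4 + 0.52×112 = 189.1
Vm = 61.4 · log₁₀(0.10491) = 61.4 × (-0.9792) = -60.12 mV

-60.1 mV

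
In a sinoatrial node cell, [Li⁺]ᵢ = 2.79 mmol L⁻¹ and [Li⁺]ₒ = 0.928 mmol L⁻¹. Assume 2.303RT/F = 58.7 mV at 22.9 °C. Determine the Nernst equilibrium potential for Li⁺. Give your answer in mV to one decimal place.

-28.1 mV

E = (58.7/z) · log₁₀([Li⁺]_out/[Li⁺]_in) with z = +1.
= (58.7/1) · log₁₀(0.928/2.79) = 58.70 · log₁₀(0.3326)
= 58.70 · (-0.4781) = -28.06 mV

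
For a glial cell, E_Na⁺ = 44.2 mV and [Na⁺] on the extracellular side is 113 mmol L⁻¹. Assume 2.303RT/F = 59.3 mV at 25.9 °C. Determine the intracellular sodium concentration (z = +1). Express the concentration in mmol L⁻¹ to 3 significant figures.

20.3 mmol L⁻¹

Nernst: E = (59.3/1) · log₁₀([out]/[in]), so log₁₀([out]/[in]) = 44.2 × 1 / 59.3 = 0.7454.
[out]/[in] = 10^(0.7454) = 5.564.
[in] = 113 / 5.564 = 20.31 mmol L⁻¹.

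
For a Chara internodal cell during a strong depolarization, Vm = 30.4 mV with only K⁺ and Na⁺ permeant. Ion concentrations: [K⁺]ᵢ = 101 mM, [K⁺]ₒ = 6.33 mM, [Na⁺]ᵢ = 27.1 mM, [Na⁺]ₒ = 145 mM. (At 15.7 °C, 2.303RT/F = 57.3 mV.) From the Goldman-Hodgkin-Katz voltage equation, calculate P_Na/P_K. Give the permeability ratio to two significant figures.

6.3

Let α = P_Na/P_K. GHK: Vm = 57.3·log₁₀[(Kₒ + α·Naₒ)/(Kᵢ + α·Naᵢ)].
10^(Vm/57.3) = 10^(30.4/57.3) = 3.3927
So 3.3927·(Kᵢ + α·Naᵢ) = Kₒ + α·Naₒ → α = (3.3927·101.0 − 6.33) / (145.0 − 3.3927·27.1)
α = (342.7 − 6.33) / (145.0 − 91.94) = 336.3/53.06 = 6.339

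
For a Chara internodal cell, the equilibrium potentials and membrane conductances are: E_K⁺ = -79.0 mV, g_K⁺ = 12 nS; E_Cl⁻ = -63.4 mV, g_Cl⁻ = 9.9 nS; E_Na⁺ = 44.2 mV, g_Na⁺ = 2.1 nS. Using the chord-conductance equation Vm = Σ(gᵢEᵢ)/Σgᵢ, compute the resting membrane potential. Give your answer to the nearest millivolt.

Σ gᵢEᵢ = 12·(-79.0) + 9.9·(-63.4) + 2.1·(44.2) = -1482.84
Σ gᵢ = 12 + 9.9 + 2.1 = 24
Vm = -1482.84 / 24 = -61.78 mV

-62 mV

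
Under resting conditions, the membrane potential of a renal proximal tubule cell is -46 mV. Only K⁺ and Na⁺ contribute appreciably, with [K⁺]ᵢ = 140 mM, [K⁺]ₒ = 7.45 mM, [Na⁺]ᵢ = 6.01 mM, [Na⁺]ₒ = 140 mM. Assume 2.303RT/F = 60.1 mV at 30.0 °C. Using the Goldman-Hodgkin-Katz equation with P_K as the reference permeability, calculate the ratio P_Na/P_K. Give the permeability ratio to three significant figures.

Let α = P_Na/P_K. GHK: Vm = 60.1·log₁₀[(Kₒ + α·Naₒ)/(Kᵢ + α·Naᵢ)].
10^(Vm/60.1) = 10^(-46.0/60.1) = 0.17164
So 0.17164·(Kᵢ + α·Naᵢ) = Kₒ + α·Naₒ → α = (0.17164·140.0 − 7.45) / (140.0 − 0.17164·6.01)
α = (24.03 − 7.45) / (140.0 − 1.032) = 16.58/139 = 0.1193

0.119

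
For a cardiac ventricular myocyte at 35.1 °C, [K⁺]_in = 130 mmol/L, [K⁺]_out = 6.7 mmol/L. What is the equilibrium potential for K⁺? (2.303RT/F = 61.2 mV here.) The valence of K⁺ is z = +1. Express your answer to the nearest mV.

E = (61.2/z) · log₁₀([K⁺]_out/[K⁺]_in) with z = +1.
= (61.2/1) · log₁₀(6.7/130) = 61.20 · log₁₀(0.05154)
= 61.20 · (-1.2879) = -78.82 mV

-79 mV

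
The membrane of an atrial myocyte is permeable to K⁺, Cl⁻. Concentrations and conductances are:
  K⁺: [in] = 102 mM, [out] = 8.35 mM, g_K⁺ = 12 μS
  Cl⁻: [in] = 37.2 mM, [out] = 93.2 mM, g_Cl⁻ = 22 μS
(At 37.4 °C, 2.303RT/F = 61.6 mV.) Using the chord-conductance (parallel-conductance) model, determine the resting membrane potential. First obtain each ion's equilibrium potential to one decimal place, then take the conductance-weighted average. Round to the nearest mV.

-40 mV

E_K⁺ = (61.6/1)·log₁₀(8.35/102) = -67.0 mV
E_Cl⁻ = (61.6/-1)·log₁₀(93.2/37.2) = -24.6 mV
Vm = (Σ gᵢEᵢ)/(Σ gᵢ) = (12·-67.0 + 22·-24.6) / (12 + 22)
= -1345.20 / 34 = -39.56 mV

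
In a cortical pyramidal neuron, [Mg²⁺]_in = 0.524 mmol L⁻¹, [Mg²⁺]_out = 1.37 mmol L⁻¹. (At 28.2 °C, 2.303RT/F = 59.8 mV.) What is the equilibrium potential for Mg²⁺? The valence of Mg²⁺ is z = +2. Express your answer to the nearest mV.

12 mV

E = (59.8/z) · log₁₀([Mg²⁺]_out/[Mg²⁺]_in) with z = +2.
= (59.8/2) · log₁₀(1.37/0.524) = 29.90 · log₁₀(2.615)
= 29.90 · (0.4174) = 12.48 mV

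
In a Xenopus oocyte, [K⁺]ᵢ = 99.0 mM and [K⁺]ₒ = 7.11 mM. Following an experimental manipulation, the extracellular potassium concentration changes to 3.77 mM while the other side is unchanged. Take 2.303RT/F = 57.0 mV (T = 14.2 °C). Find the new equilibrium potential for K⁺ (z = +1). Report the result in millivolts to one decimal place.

After the shift: [K⁺]_out = 3.77, [K⁺]_in = 99.0 mM.
E_new = (57.0/1)·log₁₀(3.77/99.0) = 57.00 · (-1.4193) = -80.90 mV

-80.9 mV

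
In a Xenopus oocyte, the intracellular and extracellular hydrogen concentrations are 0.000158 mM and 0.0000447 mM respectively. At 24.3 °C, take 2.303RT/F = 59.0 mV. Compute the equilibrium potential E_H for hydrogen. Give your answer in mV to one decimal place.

E = (59.0/z) · log₁₀([H⁺]_out/[H⁺]_in) with z = +1.
= (59.0/1) · log₁₀(0.0000447/0.000158) = 59.00 · log₁₀(0.2829)
= 59.00 · (-0.5483) = -32.35 mV

-32.4 mV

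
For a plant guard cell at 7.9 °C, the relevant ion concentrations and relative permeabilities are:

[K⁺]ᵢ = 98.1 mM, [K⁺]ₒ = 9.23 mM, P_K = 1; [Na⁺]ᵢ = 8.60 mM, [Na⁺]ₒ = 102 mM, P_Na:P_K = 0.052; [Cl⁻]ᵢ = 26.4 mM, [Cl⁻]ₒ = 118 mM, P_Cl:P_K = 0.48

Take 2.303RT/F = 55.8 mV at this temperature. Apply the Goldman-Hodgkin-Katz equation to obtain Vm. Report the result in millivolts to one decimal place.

-42.2 mV

Vm = 55.8 · log₁₀[(Σ P·[cation]ₒ + Σ P·[anion]ᵢ) / (Σ P·[cation]ᵢ + Σ P·[anion]ₒ)]
Numerator = 1×9.23 + 0.052×102 + 0.48×26.4 = 27.21
Denominator = 1×98.1 + 0.052×8.60 + 0.48×118 = 155.2
Vm = 55.8 · log₁₀(0.17531) = 55.8 × (-0.7562) = -42.20 mV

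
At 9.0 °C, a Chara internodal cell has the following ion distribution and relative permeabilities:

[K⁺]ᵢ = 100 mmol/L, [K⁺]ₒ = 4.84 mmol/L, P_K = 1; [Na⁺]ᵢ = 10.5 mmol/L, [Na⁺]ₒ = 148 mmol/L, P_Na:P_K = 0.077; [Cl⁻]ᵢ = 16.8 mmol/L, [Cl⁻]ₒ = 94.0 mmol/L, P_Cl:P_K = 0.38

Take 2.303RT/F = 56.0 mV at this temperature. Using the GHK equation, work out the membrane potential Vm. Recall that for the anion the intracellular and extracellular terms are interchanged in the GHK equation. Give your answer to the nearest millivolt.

-44 mV

Vm = 56.0 · log₁₀[(Σ P·[cation]ₒ + Σ P·[anion]ᵢ) / (Σ P·[cation]ᵢ + Σ P·[anion]ₒ)]
Numerator = 1×4.84 + 0.077×148 + 0.38×16.8 = 22.62
Denominator = 1×100 + 0.077×10.5 + 0.38×94.0 = 136.5
Vm = 56.0 · log₁₀(0.16568) = 56.0 × (-0.7807) = -43.72 mV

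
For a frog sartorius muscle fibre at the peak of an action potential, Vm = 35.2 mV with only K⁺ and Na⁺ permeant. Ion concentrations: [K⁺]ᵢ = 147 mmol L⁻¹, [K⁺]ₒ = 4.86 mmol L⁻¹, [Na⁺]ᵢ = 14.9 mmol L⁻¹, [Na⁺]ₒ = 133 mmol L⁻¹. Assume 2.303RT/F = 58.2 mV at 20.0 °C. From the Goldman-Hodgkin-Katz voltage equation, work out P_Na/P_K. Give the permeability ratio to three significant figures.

8.04

Let α = P_Na/P_K. GHK: Vm = 58.2·log₁₀[(Kₒ + α·Naₒ)/(Kᵢ + α·Naᵢ)].
10^(Vm/58.2) = 10^(35.2/58.2) = 4.0254
So 4.0254·(Kᵢ + α·Naᵢ) = Kₒ + α·Naₒ → α = (4.0254·147.0 − 4.86) / (133.0 − 4.0254·14.9)
α = (591.7 − 4.86) / (133.0 − 59.98) = 586.9/73.02 = 8.037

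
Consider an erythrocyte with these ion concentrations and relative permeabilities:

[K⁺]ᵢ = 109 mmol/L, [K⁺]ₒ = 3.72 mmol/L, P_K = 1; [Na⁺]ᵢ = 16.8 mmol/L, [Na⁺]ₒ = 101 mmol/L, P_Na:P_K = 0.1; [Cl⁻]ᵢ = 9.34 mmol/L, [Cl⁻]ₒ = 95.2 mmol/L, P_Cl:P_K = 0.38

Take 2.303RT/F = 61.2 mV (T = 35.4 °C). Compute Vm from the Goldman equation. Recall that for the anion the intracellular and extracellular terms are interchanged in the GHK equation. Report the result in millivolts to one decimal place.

-56.7 mV

Vm = 61.2 · log₁₀[(Σ P·[cation]ₒ + Σ P·[anion]ᵢ) / (Σ P·[cation]ᵢ + Σ P·[anion]ₒ)]
Numerator = 1×3.72 + 0.1×101 + 0.38×9.34 = 17.37
Denominator = 1×109 + 0.1×16.8 + 0.38×95.2 = 146.9
Vm = 61.2 · log₁₀(0.11827) = 61.2 × (-0.9271) = -56.74 mV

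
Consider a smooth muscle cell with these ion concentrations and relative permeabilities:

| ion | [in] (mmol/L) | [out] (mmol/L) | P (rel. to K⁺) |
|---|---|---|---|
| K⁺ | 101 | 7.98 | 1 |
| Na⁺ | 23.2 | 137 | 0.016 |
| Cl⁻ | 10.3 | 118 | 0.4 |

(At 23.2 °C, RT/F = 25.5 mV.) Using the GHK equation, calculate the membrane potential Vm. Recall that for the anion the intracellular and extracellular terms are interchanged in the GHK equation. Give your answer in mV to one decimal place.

Vm = 25.5 · ln[(Σ P·[cation]ₒ + Σ P·[anion]ᵢ) / (Σ P·[cation]ᵢ + Σ P·[anion]ₒ)]
Numerator = 1×7.98 + 0.016×137 + 0.4×10.3 = 14.29
Denominator = 1×101 + 0.016×23.2 + 0.4×118 = 148.6
Vm = 25.5 · ln(0.096196) = 25.5 × (-2.3414) = -59.70 mV

-59.7 mV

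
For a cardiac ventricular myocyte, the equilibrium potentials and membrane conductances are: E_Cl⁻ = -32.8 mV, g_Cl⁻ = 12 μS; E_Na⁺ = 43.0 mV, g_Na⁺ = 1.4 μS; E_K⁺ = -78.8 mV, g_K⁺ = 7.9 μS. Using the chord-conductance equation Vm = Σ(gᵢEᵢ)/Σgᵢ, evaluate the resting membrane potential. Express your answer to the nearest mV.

Σ gᵢEᵢ = 12·(-32.8) + 1.4·(43.0) + 7.9·(-78.8) = -955.92
Σ gᵢ = 12 + 1.4 + 7.9 = 21.3
Vm = -955.92 / 21.3 = -44.88 mV

-45 mV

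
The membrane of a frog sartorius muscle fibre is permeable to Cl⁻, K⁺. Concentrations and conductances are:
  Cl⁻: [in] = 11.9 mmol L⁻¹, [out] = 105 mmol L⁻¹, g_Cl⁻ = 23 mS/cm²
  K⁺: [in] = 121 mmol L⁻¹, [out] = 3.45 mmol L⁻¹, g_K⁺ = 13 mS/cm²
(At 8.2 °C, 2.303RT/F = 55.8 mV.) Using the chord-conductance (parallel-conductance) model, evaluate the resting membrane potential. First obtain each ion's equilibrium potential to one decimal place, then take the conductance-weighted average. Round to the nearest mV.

E_Cl⁻ = (55.8/-1)·log₁₀(105/11.9) = -52.8 mV
E_K⁺ = (55.8/1)·log₁₀(3.45/121) = -86.2 mV
Vm = (Σ gᵢEᵢ)/(Σ gᵢ) = (23·-52.8 + 13·-86.2) / (23 + 13)
= -2335.00 / 36 = -64.86 mV

-65 mV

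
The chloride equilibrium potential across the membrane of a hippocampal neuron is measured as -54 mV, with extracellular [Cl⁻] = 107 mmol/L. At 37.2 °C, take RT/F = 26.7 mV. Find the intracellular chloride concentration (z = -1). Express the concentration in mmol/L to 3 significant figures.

14.2 mmol/L

Nernst: E = (26.7/-1) · ln([out]/[in]), so ln([out]/[in]) = -54.0 × -1 / 26.7 = 2.0225.
[out]/[in] = e^(2.0225) = 7.557.
[in] = 107 / 7.557 = 14.16 mmol/L.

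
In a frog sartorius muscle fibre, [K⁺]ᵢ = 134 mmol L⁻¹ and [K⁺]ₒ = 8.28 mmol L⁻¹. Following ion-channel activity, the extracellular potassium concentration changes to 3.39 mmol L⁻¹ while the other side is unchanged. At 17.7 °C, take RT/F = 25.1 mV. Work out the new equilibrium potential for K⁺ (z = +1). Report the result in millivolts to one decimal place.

After the shift: [K⁺]_out = 3.39, [K⁺]_in = 134 mmol L⁻¹.
E_new = (25.1/1)·ln(3.39/134) = 25.10 · (-3.6770) = -92.29 mV

-92.3 mV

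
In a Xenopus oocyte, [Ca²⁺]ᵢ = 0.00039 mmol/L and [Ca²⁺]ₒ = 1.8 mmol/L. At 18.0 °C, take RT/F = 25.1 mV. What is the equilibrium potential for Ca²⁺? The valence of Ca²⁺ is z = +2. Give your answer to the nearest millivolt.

E = (25.1/z) · ln([Ca²⁺]_out/[Ca²⁺]_in) with z = +2.
= (25.1/2) · ln(1.8/0.00039) = 12.55 · ln(4615)
= 12.55 · (8.4372) = 105.89 mV

106 mV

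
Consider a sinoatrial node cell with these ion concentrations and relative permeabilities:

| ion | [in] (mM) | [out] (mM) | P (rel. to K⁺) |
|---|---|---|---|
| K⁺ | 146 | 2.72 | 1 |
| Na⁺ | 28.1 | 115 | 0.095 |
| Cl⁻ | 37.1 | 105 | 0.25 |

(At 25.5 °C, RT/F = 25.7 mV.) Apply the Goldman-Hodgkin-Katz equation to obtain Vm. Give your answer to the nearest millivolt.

Vm = 25.7 · ln[(Σ P·[cation]ₒ + Σ P·[anion]ᵢ) / (Σ P·[cation]ᵢ + Σ P·[anion]ₒ)]
Numerator = 1×2.72 + 0.095×115 + 0.25×37.1 = 22.92
Denominator = 1×146 + 0.095×28.1 + 0.25×105 = 174.9
Vm = 25.7 · ln(0.13103) = 25.7 × (-2.0323) = -52.23 mV

-52 mV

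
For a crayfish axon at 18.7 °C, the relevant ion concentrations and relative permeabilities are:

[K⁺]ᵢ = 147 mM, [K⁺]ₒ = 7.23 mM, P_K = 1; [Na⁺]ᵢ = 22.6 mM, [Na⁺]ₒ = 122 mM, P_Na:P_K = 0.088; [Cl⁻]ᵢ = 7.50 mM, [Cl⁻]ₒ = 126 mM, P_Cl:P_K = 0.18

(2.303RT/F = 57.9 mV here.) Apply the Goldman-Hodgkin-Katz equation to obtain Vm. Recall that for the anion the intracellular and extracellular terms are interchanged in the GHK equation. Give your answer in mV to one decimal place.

Vm = 57.9 · log₁₀[(Σ P·[cation]ₒ + Σ P·[anion]ᵢ) / (Σ P·[cation]ᵢ + Σ P·[anion]ₒ)]
Numerator = 1×7.23 + 0.088×122 + 0.18×7.50 = 19.32
Denominator = 1×147 + 0.088×22.6 + 0.18×126 = 171.7
Vm = 57.9 · log₁₀(0.11252) = 57.9 × (-0.9488) = -54.93 mV

-54.9 mV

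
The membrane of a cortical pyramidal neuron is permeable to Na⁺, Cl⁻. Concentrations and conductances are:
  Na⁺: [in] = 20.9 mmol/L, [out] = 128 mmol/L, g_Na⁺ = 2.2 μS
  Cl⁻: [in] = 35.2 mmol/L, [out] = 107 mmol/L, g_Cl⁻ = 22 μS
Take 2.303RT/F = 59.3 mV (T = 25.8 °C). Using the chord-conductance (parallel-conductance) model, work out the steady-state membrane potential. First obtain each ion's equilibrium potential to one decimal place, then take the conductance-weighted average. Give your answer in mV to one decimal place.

E_Na⁺ = (59.3/1)·log₁₀(128/20.9) = 46.7 mV
E_Cl⁻ = (59.3/-1)·log₁₀(107/35.2) = -28.6 mV
Vm = (Σ gᵢEᵢ)/(Σ gᵢ) = (2.2·46.7 + 22·-28.6) / (2.2 + 22)
= -526.46 / 24.2 = -21.75 mV

-21.8 mV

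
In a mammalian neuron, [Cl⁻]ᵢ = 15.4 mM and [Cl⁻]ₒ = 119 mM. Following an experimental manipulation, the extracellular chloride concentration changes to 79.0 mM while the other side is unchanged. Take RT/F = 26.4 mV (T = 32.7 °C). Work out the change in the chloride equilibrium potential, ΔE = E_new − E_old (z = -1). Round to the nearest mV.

11 mV

E_old = (26.4/-1)·ln(119/15.4) = -53.98 mV
E_new = (26.4/-1)·ln(79.0/15.4) = -43.17 mV
ΔE = -43.17 − (-53.98) = 10.82 mV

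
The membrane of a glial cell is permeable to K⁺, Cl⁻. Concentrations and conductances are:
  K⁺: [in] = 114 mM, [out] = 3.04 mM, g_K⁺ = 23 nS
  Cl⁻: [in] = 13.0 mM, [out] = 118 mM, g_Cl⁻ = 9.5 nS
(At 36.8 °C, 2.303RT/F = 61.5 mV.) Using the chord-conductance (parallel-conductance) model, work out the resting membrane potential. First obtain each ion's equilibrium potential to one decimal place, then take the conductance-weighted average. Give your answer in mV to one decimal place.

-85.7 mV

E_K⁺ = (61.5/1)·log₁₀(3.04/114) = -96.8 mV
E_Cl⁻ = (61.5/-1)·log₁₀(118/13.0) = -58.9 mV
Vm = (Σ gᵢEᵢ)/(Σ gᵢ) = (23·-96.8 + 9.5·-58.9) / (23 + 9.5)
= -2785.95 / 32.5 = -85.72 mV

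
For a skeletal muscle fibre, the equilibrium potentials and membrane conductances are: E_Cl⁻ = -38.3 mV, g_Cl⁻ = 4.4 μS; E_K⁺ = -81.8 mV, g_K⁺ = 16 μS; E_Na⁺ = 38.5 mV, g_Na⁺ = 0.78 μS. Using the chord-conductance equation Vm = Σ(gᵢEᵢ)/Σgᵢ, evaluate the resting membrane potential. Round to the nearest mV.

-68 mV

Σ gᵢEᵢ = 4.4·(-38.3) + 16·(-81.8) + 0.78·(38.5) = -1447.29
Σ gᵢ = 4.4 + 16 + 0.78 = 21.18
Vm = -1447.29 / 21.18 = -68.33 mV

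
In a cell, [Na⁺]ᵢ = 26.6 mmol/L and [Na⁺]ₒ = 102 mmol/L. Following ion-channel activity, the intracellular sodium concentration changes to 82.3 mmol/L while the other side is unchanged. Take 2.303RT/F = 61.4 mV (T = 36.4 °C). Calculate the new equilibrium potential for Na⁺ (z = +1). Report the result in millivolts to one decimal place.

5.7 mV

After the shift: [Na⁺]_out = 102, [Na⁺]_in = 82.3 mmol/L.
E_new = (61.4/1)·log₁₀(102/82.3) = 61.40 · (0.0932) = 5.72 mV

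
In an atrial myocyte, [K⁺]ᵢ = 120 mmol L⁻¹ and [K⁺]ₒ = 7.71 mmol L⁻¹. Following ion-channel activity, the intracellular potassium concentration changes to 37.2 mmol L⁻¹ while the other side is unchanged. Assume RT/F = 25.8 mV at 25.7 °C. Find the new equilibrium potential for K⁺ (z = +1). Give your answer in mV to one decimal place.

-40.6 mV

After the shift: [K⁺]_out = 7.71, [K⁺]_in = 37.2 mmol L⁻¹.
E_new = (25.8/1)·ln(7.71/37.2) = 25.80 · (-1.5738) = -40.60 mV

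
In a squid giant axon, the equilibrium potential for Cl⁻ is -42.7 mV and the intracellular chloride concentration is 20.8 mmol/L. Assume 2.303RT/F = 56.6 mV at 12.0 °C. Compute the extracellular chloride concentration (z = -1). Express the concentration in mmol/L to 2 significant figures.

Nernst: E = (56.6/-1) · log₁₀([out]/[in]), so log₁₀([out]/[in]) = -42.7 × -1 / 56.6 = 0.7544.
[out]/[in] = 10^(0.7544) = 5.681.
[out] = 5.681 × 20.8 = 118.2 mmol/L.

120 mmol/L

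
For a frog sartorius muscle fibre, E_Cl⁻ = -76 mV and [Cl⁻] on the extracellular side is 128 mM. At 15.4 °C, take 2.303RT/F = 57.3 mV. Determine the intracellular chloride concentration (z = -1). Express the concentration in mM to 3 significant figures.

6.04 mM

Nernst: E = (57.3/-1) · log₁₀([out]/[in]), so log₁₀([out]/[in]) = -76.0 × -1 / 57.3 = 1.3264.
[out]/[in] = 10^(1.3264) = 21.2.
[in] = 128 / 21.2 = 6.038 mM.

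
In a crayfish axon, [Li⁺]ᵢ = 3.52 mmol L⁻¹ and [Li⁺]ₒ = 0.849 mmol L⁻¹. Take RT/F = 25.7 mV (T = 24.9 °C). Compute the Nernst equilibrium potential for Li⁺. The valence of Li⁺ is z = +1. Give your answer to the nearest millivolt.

E = (25.7/z) · ln([Li⁺]_out/[Li⁺]_in) with z = +1.
= (25.7/1) · ln(0.849/3.52) = 25.70 · ln(0.2412)
= 25.70 · (-1.4222) = -36.55 mV

-37 mV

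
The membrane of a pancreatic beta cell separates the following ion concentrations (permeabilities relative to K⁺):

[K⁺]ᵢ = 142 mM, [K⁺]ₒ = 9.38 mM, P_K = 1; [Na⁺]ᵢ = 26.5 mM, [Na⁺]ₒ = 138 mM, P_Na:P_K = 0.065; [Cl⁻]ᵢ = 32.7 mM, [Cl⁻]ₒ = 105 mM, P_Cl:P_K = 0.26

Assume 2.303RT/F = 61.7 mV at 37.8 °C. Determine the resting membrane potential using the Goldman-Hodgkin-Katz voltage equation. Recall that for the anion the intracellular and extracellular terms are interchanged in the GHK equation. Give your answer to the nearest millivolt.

-50 mV

Vm = 61.7 · log₁₀[(Σ P·[cation]ₒ + Σ P·[anion]ᵢ) / (Σ P·[cation]ᵢ + Σ P·[anion]ₒ)]
Numerator = 1×9.38 + 0.065×138 + 0.26×32.7 = 26.85
Denominator = 1×142 + 0.065×26.5 + 0.26×105 = 171
Vm = 61.7 · log₁₀(0.15701) = 61.7 × (-0.8041) = -49.61 mV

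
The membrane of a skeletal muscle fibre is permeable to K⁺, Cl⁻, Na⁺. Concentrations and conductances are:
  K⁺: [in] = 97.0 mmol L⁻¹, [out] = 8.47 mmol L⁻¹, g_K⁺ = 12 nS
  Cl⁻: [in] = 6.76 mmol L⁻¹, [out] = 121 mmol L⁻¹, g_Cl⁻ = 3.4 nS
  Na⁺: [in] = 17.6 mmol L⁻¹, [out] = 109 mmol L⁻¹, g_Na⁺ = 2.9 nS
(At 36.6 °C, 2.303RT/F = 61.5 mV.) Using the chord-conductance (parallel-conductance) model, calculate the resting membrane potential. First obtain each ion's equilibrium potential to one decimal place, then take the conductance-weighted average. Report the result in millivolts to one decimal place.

E_K⁺ = (61.5/1)·log₁₀(8.47/97.0) = -65.1 mV
E_Cl⁻ = (61.5/-1)·log₁₀(121/6.76) = -77.0 mV
E_Na⁺ = (61.5/1)·log₁₀(109/17.6) = 48.7 mV
Vm = (Σ gᵢEᵢ)/(Σ gᵢ) = (12·-65.1 + 3.4·-77.0 + 2.9·48.7) / (12 + 3.4 + 2.9)
= -901.77 / 18.3 = -49.28 mV

-49.3 mV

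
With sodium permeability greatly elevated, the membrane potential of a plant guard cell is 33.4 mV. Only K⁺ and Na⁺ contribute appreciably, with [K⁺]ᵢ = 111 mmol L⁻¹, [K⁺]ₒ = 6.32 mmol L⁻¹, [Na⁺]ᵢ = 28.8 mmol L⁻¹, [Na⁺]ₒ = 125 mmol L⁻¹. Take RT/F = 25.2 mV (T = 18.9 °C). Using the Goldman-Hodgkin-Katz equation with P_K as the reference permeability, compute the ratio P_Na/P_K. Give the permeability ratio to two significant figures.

25

Let α = P_Na/P_K. GHK: Vm = 25.2·ln[(Kₒ + α·Naₒ)/(Kᵢ + α·Naᵢ)].
e^(Vm/25.2) = e^(33.4/25.2) = 3.7637
So 3.7637·(Kᵢ + α·Naᵢ) = Kₒ + α·Naₒ → α = (3.7637·111.0 − 6.32) / (125.0 − 3.7637·28.8)
α = (417.8 − 6.32) / (125.0 − 108.4) = 411.4/16.61 = 24.78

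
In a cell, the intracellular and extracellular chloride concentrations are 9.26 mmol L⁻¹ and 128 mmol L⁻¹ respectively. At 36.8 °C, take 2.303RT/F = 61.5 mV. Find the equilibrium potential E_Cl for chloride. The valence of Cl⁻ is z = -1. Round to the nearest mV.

E = (61.5/z) · log₁₀([Cl⁻]_out/[Cl⁻]_in) with z = -1.
For an anion, dividing by z = -1 reverses the sign.
= (61.5/-1) · log₁₀(128/9.26) = -61.50 · log₁₀(13.82)
= -61.50 · (1.1406) = -70.15 mV

-70 mV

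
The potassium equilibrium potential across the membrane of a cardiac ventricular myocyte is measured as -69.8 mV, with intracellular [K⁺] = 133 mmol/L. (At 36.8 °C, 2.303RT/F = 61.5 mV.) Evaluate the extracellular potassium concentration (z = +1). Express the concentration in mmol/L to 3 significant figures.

9.75 mmol/L

Nernst: E = (61.5/1) · log₁₀([out]/[in]), so log₁₀([out]/[in]) = -69.8 × 1 / 61.5 = -1.1350.
[out]/[in] = 10^(-1.1350) = 0.07329.
[out] = 0.07329 × 133 = 9.747 mmol/L.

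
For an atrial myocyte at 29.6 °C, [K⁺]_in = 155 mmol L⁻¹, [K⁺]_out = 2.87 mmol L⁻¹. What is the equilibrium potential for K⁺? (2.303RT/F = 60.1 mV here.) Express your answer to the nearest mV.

-104 mV

E = (60.1/z) · log₁₀([K⁺]_out/[K⁺]_in) with z = +1.
= (60.1/1) · log₁₀(2.87/155) = 60.10 · log₁₀(0.01852)
= 60.10 · (-1.7324) = -104.12 mV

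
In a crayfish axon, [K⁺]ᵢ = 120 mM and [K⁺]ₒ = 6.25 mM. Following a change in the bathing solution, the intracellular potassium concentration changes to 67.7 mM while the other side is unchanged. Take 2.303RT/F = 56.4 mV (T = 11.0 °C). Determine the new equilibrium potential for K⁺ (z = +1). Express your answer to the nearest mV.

-58 mV

After the shift: [K⁺]_out = 6.25, [K⁺]_in = 67.7 mM.
E_new = (56.4/1)·log₁₀(6.25/67.7) = 56.40 · (-1.0347) = -58.36 mV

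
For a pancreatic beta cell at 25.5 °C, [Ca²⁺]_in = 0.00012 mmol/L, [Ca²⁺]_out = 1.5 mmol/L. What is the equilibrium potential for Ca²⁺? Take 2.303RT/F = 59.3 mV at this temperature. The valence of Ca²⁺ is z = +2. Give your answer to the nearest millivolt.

121 mV

E = (59.3/z) · log₁₀([Ca²⁺]_out/[Ca²⁺]_in) with z = +2.
= (59.3/2) · log₁₀(1.5/0.00012) = 29.65 · log₁₀(1.25e+04)
= 29.65 · (4.0969) = 121.47 mV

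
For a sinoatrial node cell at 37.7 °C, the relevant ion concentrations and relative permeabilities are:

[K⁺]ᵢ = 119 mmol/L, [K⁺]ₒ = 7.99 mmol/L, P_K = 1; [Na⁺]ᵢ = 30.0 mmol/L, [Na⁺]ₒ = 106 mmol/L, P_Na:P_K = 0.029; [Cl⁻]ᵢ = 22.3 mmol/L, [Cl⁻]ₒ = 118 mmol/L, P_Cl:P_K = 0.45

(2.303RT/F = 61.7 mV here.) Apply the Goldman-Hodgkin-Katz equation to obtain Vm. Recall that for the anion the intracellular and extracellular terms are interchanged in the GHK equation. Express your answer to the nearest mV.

Vm = 61.7 · log₁₀[(Σ P·[cation]ₒ + Σ P·[anion]ᵢ) / (Σ P·[cation]ᵢ + Σ P·[anion]ₒ)]
Numerator = 1×7.99 + 0.029×106 + 0.45×22.3 = 21.1
Denominator = 1×119 + 0.029×30.0 + 0.45×118 = 173
Vm = 61.7 · log₁₀(0.12198) = 61.7 × (-0.9137) = -56.38 mV

-56 mV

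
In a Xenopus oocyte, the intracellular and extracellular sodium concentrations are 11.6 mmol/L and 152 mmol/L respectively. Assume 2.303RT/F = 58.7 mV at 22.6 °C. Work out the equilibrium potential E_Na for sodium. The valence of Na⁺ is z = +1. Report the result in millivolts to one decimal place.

65.6 mV

E = (58.7/z) · log₁₀([Na⁺]_out/[Na⁺]_in) with z = +1.
= (58.7/1) · log₁₀(152/11.6) = 58.70 · log₁₀(13.1)
= 58.70 · (1.1174) = 65.59 mV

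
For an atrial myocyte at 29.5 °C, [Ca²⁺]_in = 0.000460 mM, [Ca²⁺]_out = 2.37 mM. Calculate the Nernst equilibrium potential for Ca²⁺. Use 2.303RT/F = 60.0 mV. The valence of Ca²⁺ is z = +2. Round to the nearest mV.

111 mV

E = (60.0/z) · log₁₀([Ca²⁺]_out/[Ca²⁺]_in) with z = +2.
= (60.0/2) · log₁₀(2.37/0.000460) = 30.00 · log₁₀(5152)
= 30.00 · (3.7120) = 111.36 mV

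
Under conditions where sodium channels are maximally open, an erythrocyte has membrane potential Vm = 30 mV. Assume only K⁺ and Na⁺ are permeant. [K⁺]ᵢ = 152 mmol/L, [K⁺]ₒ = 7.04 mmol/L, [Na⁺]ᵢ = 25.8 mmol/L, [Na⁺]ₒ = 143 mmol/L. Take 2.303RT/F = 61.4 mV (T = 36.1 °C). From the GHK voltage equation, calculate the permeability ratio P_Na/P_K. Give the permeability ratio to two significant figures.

7.3

Let α = P_Na/P_K. GHK: Vm = 61.4·log₁₀[(Kₒ + α·Naₒ)/(Kᵢ + α·Naᵢ)].
10^(Vm/61.4) = 10^(30.0/61.4) = 3.0803
So 3.0803·(Kᵢ + α·Naᵢ) = Kₒ + α·Naₒ → α = (3.0803·152.0 − 7.04) / (143.0 − 3.0803·25.8)
α = (468.2 − 7.04) / (143.0 − 79.47) = 461.2/63.53 = 7.259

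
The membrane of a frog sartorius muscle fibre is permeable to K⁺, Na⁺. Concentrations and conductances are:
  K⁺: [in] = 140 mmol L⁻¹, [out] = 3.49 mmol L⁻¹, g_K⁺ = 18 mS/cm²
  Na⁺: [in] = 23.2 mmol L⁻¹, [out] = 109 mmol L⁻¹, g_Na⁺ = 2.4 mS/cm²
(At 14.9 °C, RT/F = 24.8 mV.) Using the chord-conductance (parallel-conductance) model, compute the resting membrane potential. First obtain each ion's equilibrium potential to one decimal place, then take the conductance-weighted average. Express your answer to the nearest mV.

-76 mV

E_K⁺ = (24.8/1)·ln(3.49/140) = -91.6 mV
E_Na⁺ = (24.8/1)·ln(109/23.2) = 38.4 mV
Vm = (Σ gᵢEᵢ)/(Σ gᵢ) = (18·-91.6 + 2.4·38.4) / (18 + 2.4)
= -1556.64 / 20.4 = -76.31 mV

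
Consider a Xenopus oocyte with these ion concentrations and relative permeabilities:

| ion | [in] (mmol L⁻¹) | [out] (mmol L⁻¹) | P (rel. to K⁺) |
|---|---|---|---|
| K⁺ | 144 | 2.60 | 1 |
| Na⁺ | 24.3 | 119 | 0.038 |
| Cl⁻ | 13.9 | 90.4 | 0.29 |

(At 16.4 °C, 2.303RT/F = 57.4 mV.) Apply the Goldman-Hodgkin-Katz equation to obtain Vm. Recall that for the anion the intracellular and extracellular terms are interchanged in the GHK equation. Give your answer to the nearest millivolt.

-68 mV

Vm = 57.4 · log₁₀[(Σ P·[cation]ₒ + Σ P·[anion]ᵢ) / (Σ P·[cation]ᵢ + Σ P·[anion]ₒ)]
Numerator = 1×2.60 + 0.038×119 + 0.29×13.9 = 11.15
Denominator = 1×144 + 0.038×24.3 + 0.29×90.4 = 171.1
Vm = 57.4 · log₁₀(0.065169) = 57.4 × (-1.1860) = -68.07 mV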